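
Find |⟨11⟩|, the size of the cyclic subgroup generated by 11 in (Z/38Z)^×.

3

ord(11) | φ(38) = φ(2)·φ(19) = 1·18 = 18 = 2 · 3^2.
Divisors of 18: 1, 2, 3, 6, 9, 18.
Check 11^d mod 38 for each divisor in increasing order:
11^1 ≡ 11
11^2 ≡ 7
11^3 ≡ 1
Therefore the multiplicative order of 11 modulo 38 is 3.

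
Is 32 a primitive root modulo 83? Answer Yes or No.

Yes

φ(83) = 83 − 1 = 82 = 2 · 41.
Test 32^(82/q) mod 83 for each prime factor q of 82:
32^41 ≡ 82 (mod 83)  [q = 2: ≢ 1 ✓]
32^2 ≡ 28 (mod 83)  [q = 41: ≢ 1 ✓]
All checks pass, so 32 has order 82 and is a primitive root modulo 83.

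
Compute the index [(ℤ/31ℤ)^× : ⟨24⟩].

1

By Lagrange's theorem, ord_31(24) divides φ(31) = 31 − 1 = 30 = 2 · 3 · 5.
Divisors of 30: 1, 2, 3, 5, 6, 10, 15, 30.
Compute 24^d (mod 31) for the divisors d until we hit 1:
24^1 ≡ 24 (mod 31)
24^2 ≡ 18 (mod 31)
24^3 ≡ 29 (mod 31)
24^5 ≡ 26 (mod 31)
24^6 ≡ 4 (mod 31)
24^10 ≡ 25 (mod 31)
24^15 ≡ 30 (mod 31)
24^30 ≡ 1 (mod 31) ✓
So ord_31(24) = 30, hence |⟨24⟩| = 30.
[(Z/31Z)^× : ⟨24⟩] = 30/30 = 1.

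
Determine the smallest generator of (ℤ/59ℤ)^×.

2

φ(59) = 59 − 1 = 58 = 2 · 29.
g is a primitive root iff g^(58/q) ≢ 1 (mod 59) for each prime q ∈ {2, 29}.
g = 2: 2^29 ≡ 58; 2^2 ≡ 4 — none is 1, so 2 is a primitive root.
So 2 is the smallest generator of (Z/59Z)^×.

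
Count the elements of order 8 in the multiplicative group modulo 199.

0

φ(199) = 199 − 1 = 198 = 2 · 3^2 · 11.
(Z/199Z)^× is cyclic (|G| = 198); a cyclic group of order m has exactly φ(d) elements of each order d | m, and none otherwise.
Since 8 ∤ 198, the count is 0.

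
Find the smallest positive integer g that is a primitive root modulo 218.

φ(218) = φ(2)·φ(109) = 1·108 = 108 = 2^2 · 3^3.
g is a primitive root iff g^(108/q) ≢ 1 (mod 218) for each prime q ∈ {2, 3}.
g = 2: gcd(2, 218) = 2 > 1, not a unit — skip.
g = 3: 3^54 ≡ 1 — hits 1, so not a primitive root.
g = 4: gcd(4, 218) = 2 > 1, not a unit — skip.
g = 5: 5^54 ≡ 1 — hits 1, so not a primitive root.
g = 6: gcd(6, 218) = 2 > 1, not a unit — skip.
g = 7: 7^54 ≡ 1 — hits 1, so not a primitive root.
g = 8: gcd(8, 218) = 2 > 1, not a unit — skip.
g = 9: 9^54 ≡ 1 — hits 1, so not a primitive root.
g = 10: gcd(10, 218) = 2 > 1, not a unit — skip.
g = 11: 11^54 ≡ 217; 11^36 ≡ 45 — none is 1, so 11 is a primitive root.
So 11 is the smallest generator of (Z/218Z)^×.

11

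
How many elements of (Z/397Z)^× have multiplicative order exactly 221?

0

φ(397) = 397 − 1 = 396 = 2^2 · 3^2 · 11.
(Z/397Z)^× is cyclic (|G| = 396); a cyclic group of order m has exactly φ(d) elements of each order d | m, and none otherwise.
221 does not divide 396, so no element of (Z/397Z)^× has order 221.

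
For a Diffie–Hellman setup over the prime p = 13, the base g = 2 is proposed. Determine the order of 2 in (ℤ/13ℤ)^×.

12

The order of 2 must divide φ(13) = 13 − 1 = 12 = 2^2 · 3.
Divisors of 12: 1, 2, 3, 4, 6, 12.
Test each divisor d:
2^1 ≡ 2 (mod 13)
2^2 ≡ 4 (mod 13)
2^3 ≡ 8 (mod 13)
2^4 ≡ 3 (mod 13)
2^6 ≡ 12 (mod 13)
2^12 ≡ 1 (mod 13) ✓
The smallest such exponent is 12, so the order of 2 is 12.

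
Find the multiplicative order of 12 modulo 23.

11

Since 12 ∈ (Z/23Z)^×, its order divides φ(23) = 23 − 1 = 22 = 2 · 11.
Divisors of 22: 1, 2, 11, 22.
Test each divisor d:
12^1 ≡ 12
12^2 ≡ 6
12^11 ≡ 1
Therefore the multiplicative order of 12 modulo 23 is 11.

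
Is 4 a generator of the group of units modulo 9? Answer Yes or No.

φ(9) = φ(3^2) = 3·(3−1) = 6 = 2 · 3.
It suffices to check that the order of 4 is not a proper divisor of 6: compute 4^(6/q) for q ∈ {2, 3}.
4^3 ≡ 1 (mod 9)  [q = 2: ≡ 1 ✗]
4^2 ≡ 7 (mod 9)  [q = 3: ≢ 1 ✓]
The check at q = 2 fails, so 4 generates a proper subgroup.

No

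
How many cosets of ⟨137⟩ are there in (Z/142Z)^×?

7

Since 137 ∈ (Z/142Z)^×, its order divides φ(142) = φ(2)·φ(71) = 1·70 = 70 = 2 · 5 · 7.
Divisors of 70: 1, 2, 5, 7, 10, 14, 35, 70.
Evaluate successive powers at the divisors of 70:
137^1 ≡ 137 (mod 142)
137^2 ≡ 25 (mod 142)
137^5 ≡ 141 (mod 142)
137^7 ≡ 117 (mod 142)
137^10 ≡ 1 (mod 142) ✓
The order of 137 is 10, so the subgroup it generates has 10 elements.
[(Z/142Z)^× : ⟨137⟩] = 70/10 = 7.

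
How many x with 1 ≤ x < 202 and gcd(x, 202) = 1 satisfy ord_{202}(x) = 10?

φ(202) = φ(2)·φ(101) = 1·100 = 100 = 2^2 · 5^2.
(Z/202Z)^× is cyclic (|G| = 100); a cyclic group of order m has exactly φ(d) elements of each order d | m, and none otherwise.
10 = 2 · 5 divides 100, and φ(10) = 4.

4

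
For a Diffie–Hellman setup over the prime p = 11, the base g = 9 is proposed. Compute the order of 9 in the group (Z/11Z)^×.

ord(9) | φ(11) = 11 − 1 = 10 = 2 · 5.
Divisors of 10: 1, 2, 5, 10.
Evaluate successive powers at the divisors of 10:
9^1 ≡ 9 (mod 11)
9^2 ≡ 4 (mod 11)
9^5 ≡ 1 (mod 11) ✓
Therefore the multiplicative order of 9 modulo 11 is 5.

5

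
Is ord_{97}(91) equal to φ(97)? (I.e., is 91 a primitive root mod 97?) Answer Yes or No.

No

φ(97) = 97 − 1 = 96 = 2^5 · 3.
An element g generates (Z/97Z)^× iff g^(96/q) ≢ 1 (mod 97) for each prime q ∈ {2, 3}.
91^48 ≡ 1 (mod 97)  [q = 2: ≡ 1 ✗]
91^32 ≡ 61 (mod 97)  [q = 3: ≢ 1 ✓]
Since 91^48 ≡ 1, the order of 91 divides 48 < 96, so 91 is not a primitive root.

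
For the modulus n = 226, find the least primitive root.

φ(226) = φ(2)·φ(113) = 1·112 = 112 = 2^4 · 7.
Test candidates g = 2, 3, … against the prime factors q ∈ {2, 7} of φ(226): g is a generator iff g^(112/q) ≢ 1 for every such q.
g = 2: gcd(2, 226) = 2 > 1, not a unit — skip.
g = 3: 3^56 ≡ 225; 3^16 ≡ 49 — none is 1, so 3 is a primitive root.
So 3 is the smallest generator of (Z/226Z)^×.

3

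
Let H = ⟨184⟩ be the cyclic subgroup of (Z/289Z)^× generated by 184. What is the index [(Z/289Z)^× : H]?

1

By Lagrange's theorem, ord_289(184) divides φ(289) = φ(17^2) = 17·(17−1) = 272 = 2^4 · 17.
Divisors of 272: 1, 2, 4, 8, 16, 17, 34, 68, 136, 272.
Compute 184^d (mod 289) for the divisors d until we hit 1:
184^1 ≡ 184 (mod 289)
184^2 ≡ 43 (mod 289)
184^4 ≡ 115 (mod 289)
184^8 ≡ 220 (mod 289)
184^16 ≡ 137 (mod 289)
184^17 ≡ 65 (mod 289)
184^34 ≡ 179 (mod 289)
184^68 ≡ 251 (mod 289)
184^136 ≡ 288 (mod 289)
184^272 ≡ 1 (mod 289) ✓
Thus |⟨184⟩| = ord(184) = 272.
The index is φ(289) / ord(184) = 272 / 272 = 1.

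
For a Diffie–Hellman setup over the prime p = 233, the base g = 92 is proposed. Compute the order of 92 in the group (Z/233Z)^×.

ord(92) | φ(233) = 233 − 1 = 232 = 2^3 · 29.
Divisors of 232: 1, 2, 4, 8, 29, 58, 116, 232.
Evaluate successive powers at the divisors of 232:
92^1 ≡ 92 (mod 233)
92^2 ≡ 76 (mod 233)
92^4 ≡ 184 (mod 233)
92^8 ≡ 71 (mod 233)
92^29 ≡ 1 (mod 233) ✓
Therefore the multiplicative order of 92 modulo 233 is 29.

29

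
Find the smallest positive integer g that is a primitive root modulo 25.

2

φ(25) = φ(5^2) = 5·(5−1) = 20 = 2^2 · 5.
Test candidates g = 2, 3, … against the prime factors q ∈ {2, 5} of φ(25): g is a generator iff g^(20/q) ≢ 1 for every such q.
g = 2: 2^10 ≡ 24; 2^4 ≡ 16 — none is 1, so 2 is a primitive root.
Hence the least primitive root of 25 is 2.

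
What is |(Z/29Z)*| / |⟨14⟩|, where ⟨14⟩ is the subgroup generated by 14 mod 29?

By Lagrange's theorem, ord_29(14) divides φ(29) = 29 − 1 = 28 = 2^2 · 7.
Divisors of 28: 1, 2, 4, 7, 14, 28.
Test each divisor d:
14^1 ≡ 14 (mod 29)
14^2 ≡ 22 (mod 29)
14^4 ≡ 20 (mod 29)
14^7 ≡ 12 (mod 29)
14^14 ≡ 28 (mod 29)
14^28 ≡ 1 (mod 29) ✓
The order of 14 is 28, so the subgroup it generates has 28 elements.
[(Z/29Z)^× : ⟨14⟩] = 28/28 = 1.

1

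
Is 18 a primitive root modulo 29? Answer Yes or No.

φ(29) = 29 − 1 = 28 = 2^2 · 7.
Test 18^(28/q) mod 29 for each prime factor q of 28:
18^14 ≡ 28 (mod 29)  [q = 2: ≢ 1 ✓]
18^4 ≡ 25 (mod 29)  [q = 7: ≢ 1 ✓]
All checks pass, so 18 has order 28 and is a primitive root modulo 29.

Yes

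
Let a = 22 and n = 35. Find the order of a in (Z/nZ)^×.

ord(22) | φ(35) = φ(5·7) = (5−1)·(7−1) = 4·6 = 24 = 2^3 · 3.
Divisors of 24: 1, 2, 3, 4, 6, 8, 12, 24.
Check 22^d mod 35 for each divisor in increasing order:
22^1 ≡ 22 (mod 35)
22^2 ≡ 29 (mod 35)
22^3 ≡ 8 (mod 35)
22^4 ≡ 1 (mod 35) ✓
So ord_35(22) = 4.

4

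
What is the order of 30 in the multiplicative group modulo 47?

46

By Lagrange's theorem, ord_47(30) divides φ(47) = 47 − 1 = 46 = 2 · 23.
Divisors of 46: 1, 2, 23, 46.
Check 30^d mod 47 for each divisor in increasing order:
30^1 ≡ 30 (mod 47)
30^2 ≡ 7 (mod 47)
30^23 ≡ 46 (mod 47)
30^46 ≡ 1 (mod 47) ✓
Hence ord(30) = 46.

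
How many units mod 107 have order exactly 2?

φ(107) = 107 − 1 = 106 = 2 · 53.
In a cyclic group of order 106, there are φ(d) elements of order d for each divisor d of 106, and zero for non-divisors.
2 | 106, and φ(2) = 2 − 1 = 1.

1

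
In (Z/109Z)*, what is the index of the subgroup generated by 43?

6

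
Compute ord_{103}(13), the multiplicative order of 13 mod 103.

ord(13) | φ(103) = 103 − 1 = 102 = 2 · 3 · 17.
Divisors of 102: 1, 2, 3, 6, 17, 34, 51, 102.
Evaluate successive powers at the divisors of 102:
13^1 ≡ 13
13^2 ≡ 66
13^3 ≡ 34
13^6 ≡ 23
13^17 ≡ 1
The smallest such exponent is 17, so the order of 13 is 17.

17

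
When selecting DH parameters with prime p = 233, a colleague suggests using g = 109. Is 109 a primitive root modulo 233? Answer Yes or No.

φ(233) = 233 − 1 = 232 = 2^3 · 29.
Test 109^(232/q) mod 233 for each prime factor q of 232:
109^116 ≡ 1 (mod 233)  [q = 2: ≡ 1 ✗]
109^8 ≡ 16 (mod 233)  [q = 29: ≢ 1 ✓]
Since 109^116 ≡ 1, the order of 109 divides 116 < 232, so 109 is not a primitive root.

No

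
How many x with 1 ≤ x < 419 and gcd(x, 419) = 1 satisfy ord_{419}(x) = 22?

10

φ(419) = 419 − 1 = 418 = 2 · 11 · 19.
Since (Z/419Z)^× is cyclic of order 418, the number of elements of order d is φ(d) when d | 418 and 0 otherwise.
22 = 2 · 11 divides 418, and φ(22) = 10.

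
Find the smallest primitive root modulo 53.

φ(53) = 53 − 1 = 52 = 2^2 · 13.
g is a primitive root iff g^(52/q) ≢ 1 (mod 53) for each prime q ∈ {2, 13}.
g = 2: 2^26 ≡ 52; 2^4 ≡ 16 — none is 1, so 2 is a primitive root.
The smallest primitive root modulo 53 is 2.

2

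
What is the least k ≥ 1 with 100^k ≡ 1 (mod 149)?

74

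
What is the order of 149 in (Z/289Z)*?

68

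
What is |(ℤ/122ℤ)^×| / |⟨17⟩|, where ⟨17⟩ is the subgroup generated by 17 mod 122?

By Lagrange's theorem, ord_122(17) divides φ(122) = φ(2)·φ(61) = 1·60 = 60 = 2^2 · 3 · 5.
Divisors of 60: 1, 2, 3, 4, 5, 6, 10, 12, 15, 20, 30, 60.
Test each divisor d:
17^1 ≡ 17 (mod 122)
17^2 ≡ 45 (mod 122)
17^3 ≡ 33 (mod 122)
17^4 ≡ 73 (mod 122)
17^5 ≡ 21 (mod 122)
17^6 ≡ 113 (mod 122)
17^10 ≡ 75 (mod 122)
17^12 ≡ 81 (mod 122)
17^15 ≡ 111 (mod 122)
17^20 ≡ 13 (mod 122)
17^30 ≡ 121 (mod 122)
17^60 ≡ 1 (mod 122) ✓
The order of 17 is 60, so the subgroup it generates has 60 elements.
The index is φ(122) / ord(17) = 60 / 60 = 1.

1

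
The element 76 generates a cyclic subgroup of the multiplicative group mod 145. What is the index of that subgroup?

4

The order of 76 must divide φ(145) = φ(5·29) = (5−1)·(29−1) = 4·28 = 112 = 2^4 · 7.
Divisors of 112: 1, 2, 4, 7, 8, 14, 16, 28, 56, 112.
Evaluate successive powers at the divisors of 112:
76^1 ≡ 76 (mod 145)
76^2 ≡ 121 (mod 145)
76^4 ≡ 141 (mod 145)
76^7 ≡ 46 (mod 145)
76^8 ≡ 16 (mod 145)
76^14 ≡ 86 (mod 145)
76^16 ≡ 111 (mod 145)
76^28 ≡ 1 (mod 145) ✓
So ord_145(76) = 28, hence |⟨76⟩| = 28.
Index = |(Z/145Z)^×| / |⟨76⟩| = 112 / 28 = 4.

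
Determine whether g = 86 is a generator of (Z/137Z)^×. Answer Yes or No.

Yes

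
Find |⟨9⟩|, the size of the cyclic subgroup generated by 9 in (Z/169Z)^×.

39

ord(9) | φ(169) = φ(13^2) = 13·(13−1) = 156 = 2^2 · 3 · 13.
Divisors of 156: 1, 2, 3, 4, 6, 12, 13, 26, 39, 52, 78, 156.
Test each divisor d:
9^1 ≡ 9 (mod 169)
9^2 ≡ 81 (mod 169)
9^3 ≡ 53 (mod 169)
9^4 ≡ 139 (mod 169)
9^6 ≡ 105 (mod 169)
9^12 ≡ 40 (mod 169)
9^13 ≡ 22 (mod 169)
9^26 ≡ 146 (mod 169)
9^39 ≡ 1 (mod 169) ✓
Hence ord(9) = 39.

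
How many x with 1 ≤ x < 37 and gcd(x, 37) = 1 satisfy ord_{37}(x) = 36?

12

φ(37) = 37 − 1 = 36 = 2^2 · 3^2.
(Z/37Z)^× is cyclic (|G| = 36); a cyclic group of order m has exactly φ(d) elements of each order d | m, and none otherwise.
36 = 2^2 · 3^2 divides 36, and φ(36) = 12.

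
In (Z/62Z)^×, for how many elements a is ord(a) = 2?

1

φ(62) = φ(2)·φ(31) = 1·30 = 30 = 2 · 3 · 5.
(Z/62Z)^× is cyclic (|G| = 30); a cyclic group of order m has exactly φ(d) elements of each order d | m, and none otherwise.
2 | 30, and φ(2) = 2 − 1 = 1.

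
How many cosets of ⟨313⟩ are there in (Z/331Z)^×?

The order of 313 must divide φ(331) = 331 − 1 = 330 = 2 · 3 · 5 · 11.
Divisors of 330: 1, 2, 3, 5, 6, 10, 11, 15, 22, 30, 33, 55, 66, 110, 165, 330.
Evaluate successive powers at the divisors of 330:
313^1 ≡ 313 (mod 331)
313^2 ≡ 324 (mod 331)
313^3 ≡ 126 (mod 331)
313^5 ≡ 111 (mod 331)
313^6 ≡ 319 (mod 331)
313^10 ≡ 74 (mod 331)
313^11 ≡ 323 (mod 331)
313^15 ≡ 270 (mod 331)
313^22 ≡ 64 (mod 331)
313^30 ≡ 80 (mod 331)
313^33 ≡ 150 (mod 331)
313^55 ≡ 1 (mod 331) ✓
The order of 313 is 55, so the subgroup it generates has 55 elements.
The index is φ(331) / ord(313) = 330 / 55 = 6.

6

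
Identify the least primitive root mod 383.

5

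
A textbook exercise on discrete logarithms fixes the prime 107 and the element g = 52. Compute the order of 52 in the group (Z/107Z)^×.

53

ord(52) | φ(107) = 107 − 1 = 106 = 2 · 53.
Divisors of 106: 1, 2, 53, 106.
Compute 52^d (mod 107) for the divisors d until we hit 1:
52^1 ≡ 52 (mod 107)
52^2 ≡ 29 (mod 107)
52^53 ≡ 1 (mod 107) ✓
Therefore the multiplicative order of 52 modulo 107 is 53.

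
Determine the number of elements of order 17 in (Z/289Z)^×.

16

φ(289) = φ(17^2) = 17·(17−1) = 272 = 2^4 · 17.
(Z/289Z)^× is cyclic (|G| = 272); a cyclic group of order m has exactly φ(d) elements of each order d | m, and none otherwise.
17 | 272, and φ(17) = 17 − 1 = 16.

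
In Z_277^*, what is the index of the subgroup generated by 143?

Since 143 ∈ (Z/277Z)^×, its order divides φ(277) = 277 − 1 = 276 = 2^2 · 3 · 23.
Divisors of 276: 1, 2, 3, 4, 6, 12, 23, 46, 69, 92, 138, 276.
Compute 143^d (mod 277) for the divisors d until we hit 1:
143^1 ≡ 143 (mod 277)
143^2 ≡ 228 (mod 277)
143^3 ≡ 195 (mod 277)
143^4 ≡ 185 (mod 277)
143^6 ≡ 76 (mod 277)
143^12 ≡ 236 (mod 277)
143^23 ≡ 35 (mod 277)
143^46 ≡ 117 (mod 277)
143^69 ≡ 217 (mod 277)
143^92 ≡ 116 (mod 277)
143^138 ≡ 276 (mod 277)
143^276 ≡ 1 (mod 277) ✓
Thus |⟨143⟩| = ord(143) = 276.
The index is φ(277) / ord(143) = 276 / 276 = 1.

1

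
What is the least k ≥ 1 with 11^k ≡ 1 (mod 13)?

12

ord(11) | φ(13) = 13 − 1 = 12 = 2^2 · 3.
Divisors of 12: 1, 2, 3, 4, 6, 12.
Evaluate successive powers at the divisors of 12:
11^1 ≡ 11 (mod 13)
11^2 ≡ 4 (mod 13)
11^3 ≡ 5 (mod 13)
11^4 ≡ 3 (mod 13)
11^6 ≡ 12 (mod 13)
11^12 ≡ 1 (mod 13) ✓
Therefore the multiplicative order of 11 modulo 13 is 12.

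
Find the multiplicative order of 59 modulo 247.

Since 59 ∈ (Z/247Z)^×, its order divides φ(247) = φ(13·19) = (13−1)·(19−1) = 12·18 = 216 = 2^3 · 3^3.
Divisors of 216: 1, 2, 3, 4, 6, 8, 9, 12, 18, 24, 27, 36, 54, 72, 108, 216.
Test each divisor d:
59^1 ≡ 59 (mod 247)
59^2 ≡ 23 (mod 247)
59^3 ≡ 122 (mod 247)
59^4 ≡ 35 (mod 247)
59^6 ≡ 64 (mod 247)
59^8 ≡ 237 (mod 247)
59^9 ≡ 151 (mod 247)
59^12 ≡ 144 (mod 247)
59^18 ≡ 77 (mod 247)
59^24 ≡ 235 (mod 247)
59^27 ≡ 18 (mod 247)
59^36 ≡ 1 (mod 247) ✓
Hence ord(59) = 36.

36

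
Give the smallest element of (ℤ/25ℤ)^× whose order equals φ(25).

φ(25) = φ(5^2) = 5·(5−1) = 20 = 2^2 · 5.
g is a primitive root iff g^(20/q) ≢ 1 (mod 25) for each prime q ∈ {2, 5}.
g = 2: 2^10 ≡ 24; 2^4 ≡ 16 — none is 1, so 2 is a primitive root.
So 2 is the smallest generator of (Z/25Z)^×.

2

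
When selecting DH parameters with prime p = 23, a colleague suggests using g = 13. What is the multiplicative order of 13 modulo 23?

ord(13) | φ(23) = 23 − 1 = 22 = 2 · 11.
Divisors of 22: 1, 2, 11, 22.
Evaluate successive powers at the divisors of 22:
13^1 ≡ 13 (mod 23)
13^2 ≡ 8 (mod 23)
13^11 ≡ 1 (mod 23) ✓
Therefore the multiplicative order of 13 modulo 23 is 11.

11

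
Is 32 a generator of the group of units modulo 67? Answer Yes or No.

φ(67) = 67 − 1 = 66 = 2 · 3 · 11.
It suffices to check that the order of 32 is not a proper divisor of 66: compute 32^(66/q) for q ∈ {2, 3, 11}.
32^33 ≡ 66 (mod 67)  [q = 2: ≢ 1 ✓]
32^22 ≡ 29 (mod 67)  [q = 3: ≢ 1 ✓]
32^6 ≡ 25 (mod 67)  [q = 11: ≢ 1 ✓]
All checks pass, so 32 has order 66 and is a primitive root modulo 67.

Yes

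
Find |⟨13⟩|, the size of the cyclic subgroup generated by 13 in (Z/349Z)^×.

348

Since 13 ∈ (Z/349Z)^×, its order divides φ(349) = 349 − 1 = 348 = 2^2 · 3 · 29.
Divisors of 348: 1, 2, 3, 4, 6, 12, 29, 58, 87, 116, 174, 348.
Evaluate successive powers at the divisors of 348:
13^1 ≡ 13 (mod 349)
13^2 ≡ 169 (mod 349)
13^3 ≡ 103 (mod 349)
13^4 ≡ 292 (mod 349)
13^6 ≡ 139 (mod 349)
13^12 ≡ 126 (mod 349)
13^29 ≡ 325 (mod 349)
13^58 ≡ 227 (mod 349)
13^87 ≡ 136 (mod 349)
13^116 ≡ 226 (mod 349)
13^174 ≡ 348 (mod 349)
13^348 ≡ 1 (mod 349) ✓
So ord_349(13) = 348.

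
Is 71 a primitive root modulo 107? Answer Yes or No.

φ(107) = 107 − 1 = 106 = 2 · 53.
71 is a primitive root mod 107 iff 71^(φ(107)/q) ≢ 1 for every prime q | φ(107), i.e. q ∈ {2, 53}.
71^53 ≡ 106 (mod 107)  [q = 2: ≢ 1 ✓]
71^2 ≡ 12 (mod 107)  [q = 53: ≢ 1 ✓]
Every test exponent gives a nontrivial residue, hence 71 generates the full group.

Yes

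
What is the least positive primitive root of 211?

2

φ(211) = 211 − 1 = 210 = 2 · 3 · 5 · 7.
Test candidates g = 2, 3, … against the prime factors q ∈ {2, 3, 5, 7} of φ(211): g is a generator iff g^(210/q) ≢ 1 for every such q.
g = 2: 2^105 ≡ 210; 2^70 ≡ 196; 2^42 ≡ 107; 2^30 ≡ 171 — none is 1, so 2 is a primitive root.
So 2 is the smallest generator of (Z/211Z)^×.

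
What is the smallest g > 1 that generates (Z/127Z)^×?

φ(127) = 127 − 1 = 126 = 2 · 3^2 · 7.
g is a primitive root iff g^(126/q) ≢ 1 (mod 127) for each prime q ∈ {2, 3, 7}.
g = 2: 2^63 ≡ 1 — hits 1, so not a primitive root.
g = 3: 3^63 ≡ 126; 3^42 ≡ 107; 3^18 ≡ 4 — none is 1, so 3 is a primitive root.
The smallest primitive root modulo 127 is 3.

3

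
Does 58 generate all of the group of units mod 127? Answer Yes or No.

Yes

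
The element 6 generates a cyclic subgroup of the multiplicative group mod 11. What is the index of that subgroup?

By Lagrange's theorem, ord_11(6) divides φ(11) = 11 − 1 = 10 = 2 · 5.
Divisors of 10: 1, 2, 5, 10.
Check 6^d mod 11 for each divisor in increasing order:
6^1 ≡ 6 (mod 11)
6^2 ≡ 3 (mod 11)
6^5 ≡ 10 (mod 11)
6^10 ≡ 1 (mod 11) ✓
The order of 6 is 10, so the subgroup it generates has 10 elements.
[(Z/11Z)^× : ⟨6⟩] = 10/10 = 1.

1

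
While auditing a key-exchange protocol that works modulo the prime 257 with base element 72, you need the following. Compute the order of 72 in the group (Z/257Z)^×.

The order of 72 must divide φ(257) = 257 − 1 = 256 = 2^8.
Divisors of 256: 1, 2, 4, 8, 16, 32, 64, 128, 256.
Test each divisor d:
72^1 ≡ 72 (mod 257)
72^2 ≡ 44 (mod 257)
72^4 ≡ 137 (mod 257)
72^8 ≡ 8 (mod 257)
72^16 ≡ 64 (mod 257)
72^32 ≡ 241 (mod 257)
72^64 ≡ 256 (mod 257)
72^128 ≡ 1 (mod 257) ✓
So ord_257(72) = 128.

128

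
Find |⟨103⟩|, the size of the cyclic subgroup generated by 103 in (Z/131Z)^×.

Since 103 ∈ (Z/131Z)^×, its order divides φ(131) = 131 − 1 = 130 = 2 · 5 · 13.
Divisors of 130: 1, 2, 5, 10, 13, 26, 65, 130.
Evaluate successive powers at the divisors of 130:
103^1 ≡ 103
103^2 ≡ 129
103^5 ≡ 19
103^10 ≡ 99
103^13 ≡ 42
103^26 ≡ 61
103^65 ≡ 130
103^130 ≡ 1
So ord_131(103) = 130.

130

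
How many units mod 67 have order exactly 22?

10

φ(67) = 67 − 1 = 66 = 2 · 3 · 11.
(Z/67Z)^× is cyclic (|G| = 66); a cyclic group of order m has exactly φ(d) elements of each order d | m, and none otherwise.
22 = 2 · 11 divides 66, and φ(22) = 10.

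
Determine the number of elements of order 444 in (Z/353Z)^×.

0

φ(353) = 353 − 1 = 352 = 2^5 · 11.
(Z/353Z)^× is cyclic (|G| = 352); a cyclic group of order m has exactly φ(d) elements of each order d | m, and none otherwise.
Since 444 ∤ 352, the count is 0.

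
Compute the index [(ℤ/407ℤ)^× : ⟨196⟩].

12

The order of 196 must divide φ(407) = φ(11·37) = (11−1)·(37−1) = 10·36 = 360 = 2^3 · 3^2 · 5.
Divisors of 360: 1, 2, 3, 4, 5, 6, 8, 9, 10, 12, 15, 18, 20, 24, 30, 36, 40, 45, 60, 72, 90, 120, 180, 360.
Evaluate successive powers at the divisors of 360:
196^1 ≡ 196 (mod 407)
196^2 ≡ 158 (mod 407)
196^3 ≡ 36 (mod 407)
196^4 ≡ 137 (mod 407)
196^5 ≡ 397 (mod 407)
196^6 ≡ 75 (mod 407)
196^8 ≡ 47 (mod 407)
196^9 ≡ 258 (mod 407)
196^10 ≡ 100 (mod 407)
196^12 ≡ 334 (mod 407)
196^15 ≡ 221 (mod 407)
196^18 ≡ 223 (mod 407)
196^20 ≡ 232 (mod 407)
196^24 ≡ 38 (mod 407)
196^30 ≡ 1 (mod 407) ✓
Thus |⟨196⟩| = ord(196) = 30.
The index is φ(407) / ord(196) = 360 / 30 = 12.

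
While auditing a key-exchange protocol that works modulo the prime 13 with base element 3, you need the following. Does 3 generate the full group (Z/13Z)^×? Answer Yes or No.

φ(13) = 13 − 1 = 12 = 2^2 · 3.
Test 3^(12/q) mod 13 for each prime factor q of 12:
3^6 ≡ 1 (mod 13)  [q = 2: ≡ 1 ✗]
3^4 ≡ 3 (mod 13)  [q = 3: ≢ 1 ✓]
The check at q = 2 fails, so 3 generates a proper subgroup.

No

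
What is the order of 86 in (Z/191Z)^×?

95

ord(86) | φ(191) = 191 − 1 = 190 = 2 · 5 · 19.
Divisors of 190: 1, 2, 5, 10, 19, 38, 95, 190.
Test each divisor d:
86^1 ≡ 86
86^2 ≡ 138
86^5 ≡ 150
86^10 ≡ 153
86^19 ≡ 39
86^38 ≡ 184
86^95 ≡ 1
Hence ord(86) = 95.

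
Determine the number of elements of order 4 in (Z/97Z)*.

φ(97) = 97 − 1 = 96 = 2^5 · 3.
Since (Z/97Z)^× is cyclic of order 96, the number of elements of order d is φ(d) when d | 96 and 0 otherwise.
4 = 2^2 divides 96, and φ(4) = 2.

2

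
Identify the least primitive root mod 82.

φ(82) = φ(2)·φ(41) = 1·40 = 40 = 2^3 · 5.
Test candidates g = 2, 3, … against the prime factors q ∈ {2, 5} of φ(82): g is a generator iff g^(40/q) ≢ 1 for every such q.
g = 2: gcd(2, 82) = 2 > 1, not a unit — skip.
g = 3: 3^20 ≡ 81; 3^8 ≡ 1 — hits 1, so not a primitive root.
g = 4: gcd(4, 82) = 2 > 1, not a unit — skip.
g = 5: 5^20 ≡ 1 — hits 1, so not a primitive root.
g = 6: gcd(6, 82) = 2 > 1, not a unit — skip.
g = 7: 7^20 ≡ 81; 7^8 ≡ 37 — none is 1, so 7 is a primitive root.
Hence the least primitive root of 82 is 7.

7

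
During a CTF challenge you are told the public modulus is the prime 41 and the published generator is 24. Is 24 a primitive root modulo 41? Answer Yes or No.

Yes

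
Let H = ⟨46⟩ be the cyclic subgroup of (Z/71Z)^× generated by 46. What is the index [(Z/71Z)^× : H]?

7

The order of 46 must divide φ(71) = 71 − 1 = 70 = 2 · 5 · 7.
Divisors of 70: 1, 2, 5, 7, 10, 14, 35, 70.
Check 46^d mod 71 for each divisor in increasing order:
46^1 ≡ 46 (mod 71)
46^2 ≡ 57 (mod 71)
46^5 ≡ 70 (mod 71)
46^7 ≡ 14 (mod 71)
46^10 ≡ 1 (mod 71) ✓
The order of 46 is 10, so the subgroup it generates has 10 elements.
[(Z/71Z)^× : ⟨46⟩] = 70/10 = 7.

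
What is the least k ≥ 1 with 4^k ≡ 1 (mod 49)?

ord(4) | φ(49) = φ(7^2) = 7·(7−1) = 42 = 2 · 3 · 7.
Divisors of 42: 1, 2, 3, 6, 7, 14, 21, 42.
Compute 4^d (mod 49) for the divisors d until we hit 1:
4^1 ≡ 4 (mod 49)
4^2 ≡ 16 (mod 49)
4^3 ≡ 15 (mod 49)
4^6 ≡ 29 (mod 49)
4^7 ≡ 18 (mod 49)
4^14 ≡ 30 (mod 49)
4^21 ≡ 1 (mod 49) ✓
Therefore the multiplicative order of 4 modulo 49 is 21.

21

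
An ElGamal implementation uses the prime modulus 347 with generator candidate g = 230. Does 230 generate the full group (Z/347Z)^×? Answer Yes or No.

φ(347) = 347 − 1 = 346 = 2 · 173.
An element g generates (Z/347Z)^× iff g^(346/q) ≢ 1 (mod 347) for each prime q ∈ {2, 173}.
230^173 ≡ 346 (mod 347)  [q = 2: ≢ 1 ✓]
230^2 ≡ 156 (mod 347)  [q = 173: ≢ 1 ✓]
None equal 1, so ord_347(230) = 346: 230 is a primitive root.

Yes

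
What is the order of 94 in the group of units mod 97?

By Lagrange's theorem, ord_97(94) divides φ(97) = 97 − 1 = 96 = 2^5 · 3.
Divisors of 96: 1, 2, 3, 4, 6, 8, 12, 16, 24, 32, 48, 96.
Compute 94^d (mod 97) for the divisors d until we hit 1:
94^1 ≡ 94 (mod 97)
94^2 ≡ 9 (mod 97)
94^3 ≡ 70 (mod 97)
94^4 ≡ 81 (mod 97)
94^6 ≡ 50 (mod 97)
94^8 ≡ 62 (mod 97)
94^12 ≡ 75 (mod 97)
94^16 ≡ 61 (mod 97)
94^24 ≡ 96 (mod 97)
94^32 ≡ 35 (mod 97)
94^48 ≡ 1 (mod 97) ✓
So ord_97(94) = 48.

48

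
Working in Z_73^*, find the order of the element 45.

Since 45 ∈ (Z/73Z)^×, its order divides φ(73) = 73 − 1 = 72 = 2^3 · 3^2.
Divisors of 72: 1, 2, 3, 4, 6, 8, 9, 12, 18, 24, 36, 72.
Evaluate successive powers at the divisors of 72:
45^1 ≡ 45 (mod 73)
45^2 ≡ 54 (mod 73)
45^3 ≡ 21 (mod 73)
45^4 ≡ 69 (mod 73)
45^6 ≡ 3 (mod 73)
45^8 ≡ 16 (mod 73)
45^9 ≡ 63 (mod 73)
45^12 ≡ 9 (mod 73)
45^18 ≡ 27 (mod 73)
45^24 ≡ 8 (mod 73)
45^36 ≡ 72 (mod 73)
45^72 ≡ 1 (mod 73) ✓
Therefore the multiplicative order of 45 modulo 73 is 72.

72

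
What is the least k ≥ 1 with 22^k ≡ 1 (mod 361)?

342

ord(22) | φ(361) = φ(19^2) = 19·(19−1) = 342 = 2 · 3^2 · 19.
Divisors of 342: 1, 2, 3, 6, 9, 18, 19, 38, 57, 114, 171, 342.
Test each divisor d:
22^1 ≡ 22 (mod 361)
22^2 ≡ 123 (mod 361)
22^3 ≡ 179 (mod 361)
22^6 ≡ 273 (mod 361)
22^9 ≡ 132 (mod 361)
22^18 ≡ 96 (mod 361)
22^19 ≡ 307 (mod 361)
22^38 ≡ 28 (mod 361)
22^57 ≡ 293 (mod 361)
22^114 ≡ 292 (mod 361)
22^171 ≡ 360 (mod 361)
22^342 ≡ 1 (mod 361) ✓
So ord_361(22) = 342.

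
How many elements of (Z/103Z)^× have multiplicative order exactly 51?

φ(103) = 103 − 1 = 102 = 2 · 3 · 17.
In a cyclic group of order 102, there are φ(d) elements of order d for each divisor d of 102, and zero for non-divisors.
51 = 3 · 17 divides 102, and φ(51) = 32.

32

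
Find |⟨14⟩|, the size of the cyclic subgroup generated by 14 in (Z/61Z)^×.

6

The order of 14 must divide φ(61) = 61 − 1 = 60 = 2^2 · 3 · 5.
Divisors of 60: 1, 2, 3, 4, 5, 6, 10, 12, 15, 20, 30, 60.
Test each divisor d:
14^1 ≡ 14 (mod 61)
14^2 ≡ 13 (mod 61)
14^3 ≡ 60 (mod 61)
14^4 ≡ 47 (mod 61)
14^5 ≡ 48 (mod 61)
14^6 ≡ 1 (mod 61) ✓
The smallest such exponent is 6, so the order of 14 is 6.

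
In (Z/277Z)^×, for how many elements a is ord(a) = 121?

φ(277) = 277 − 1 = 276 = 2^2 · 3 · 23.
Since (Z/277Z)^× is cyclic of order 276, the number of elements of order d is φ(d) when d | 276 and 0 otherwise.
121 does not divide 276, so no element of (Z/277Z)^× has order 121.

0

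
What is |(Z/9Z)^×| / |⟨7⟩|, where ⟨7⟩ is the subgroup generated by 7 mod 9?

2

Since 7 ∈ (Z/9Z)^×, its order divides φ(9) = φ(3^2) = 3·(3−1) = 6 = 2 · 3.
Divisors of 6: 1, 2, 3, 6.
Compute 7^d (mod 9) for the divisors d until we hit 1:
7^1 ≡ 7 (mod 9)
7^2 ≡ 4 (mod 9)
7^3 ≡ 1 (mod 9) ✓
Thus |⟨7⟩| = ord(7) = 3.
The index is φ(9) / ord(7) = 6 / 3 = 2.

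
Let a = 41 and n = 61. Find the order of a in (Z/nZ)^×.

10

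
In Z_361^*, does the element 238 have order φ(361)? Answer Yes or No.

φ(361) = φ(19^2) = 19·(19−1) = 342 = 2 · 3^2 · 19.
An element g generates (Z/361Z)^× iff g^(342/q) ≢ 1 (mod 361) for each prime q ∈ {2, 3, 19}.
238^171 ≡ 360 (mod 361)  [q = 2: ≢ 1 ✓]
238^114 ≡ 68 (mod 361)  [q = 3: ≢ 1 ✓]
238^18 ≡ 191 (mod 361)  [q = 19: ≢ 1 ✓]
None equal 1, so ord_361(238) = 342: 238 is a primitive root.

Yes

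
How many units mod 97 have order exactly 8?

4

φ(97) = 97 − 1 = 96 = 2^5 · 3.
(Z/97Z)^× is cyclic (|G| = 96); a cyclic group of order m has exactly φ(d) elements of each order d | m, and none otherwise.
8 = 2^3 divides 96, and φ(8) = 4.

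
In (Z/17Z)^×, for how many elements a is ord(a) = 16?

8

φ(17) = 17 − 1 = 16 = 2^4.
In a cyclic group of order 16, there are φ(d) elements of order d for each divisor d of 16, and zero for non-divisors.
16 = 2^4 divides 16, and φ(16) = 8.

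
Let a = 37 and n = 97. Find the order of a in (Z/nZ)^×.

96

Since 37 ∈ (Z/97Z)^×, its order divides φ(97) = 97 − 1 = 96 = 2^5 · 3.
Divisors of 96: 1, 2, 3, 4, 6, 8, 12, 16, 24, 32, 48, 96.
Test each divisor d:
37^1 ≡ 37 (mod 97)
37^2 ≡ 11 (mod 97)
37^3 ≡ 19 (mod 97)
37^4 ≡ 24 (mod 97)
37^6 ≡ 70 (mod 97)
37^8 ≡ 91 (mod 97)
37^12 ≡ 50 (mod 97)
37^16 ≡ 36 (mod 97)
37^24 ≡ 75 (mod 97)
37^32 ≡ 35 (mod 97)
37^48 ≡ 96 (mod 97)
37^96 ≡ 1 (mod 97) ✓
So ord_97(37) = 96.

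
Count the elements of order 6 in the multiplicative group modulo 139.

φ(139) = 139 − 1 = 138 = 2 · 3 · 23.
(Z/139Z)^× is cyclic (|G| = 138); a cyclic group of order m has exactly φ(d) elements of each order d | m, and none otherwise.
6 = 2 · 3 divides 138, and φ(6) = 2.

2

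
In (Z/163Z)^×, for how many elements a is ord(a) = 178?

0

φ(163) = 163 − 1 = 162 = 2 · 3^4.
In a cyclic group of order 162, there are φ(d) elements of order d for each divisor d of 162, and zero for non-divisors.
178 does not divide 162, so no element of (Z/163Z)^× has order 178.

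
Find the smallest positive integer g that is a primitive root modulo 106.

φ(106) = φ(2)·φ(53) = 1·52 = 52 = 2^2 · 13.
Test candidates g = 2, 3, … against the prime factors q ∈ {2, 13} of φ(106): g is a generator iff g^(52/q) ≢ 1 for every such q.
g = 2: gcd(2, 106) = 2 > 1, not a unit — skip.
g = 3: 3^26 ≡ 105; 3^4 ≡ 81 — none is 1, so 3 is a primitive root.
Hence the least primitive root of 106 is 3.

3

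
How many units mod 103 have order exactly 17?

φ(103) = 103 − 1 = 102 = 2 · 3 · 17.
In a cyclic group of order 102, there are φ(d) elements of order d for each divisor d of 102, and zero for non-divisors.
17 | 102, and φ(17) = 17 − 1 = 16.

16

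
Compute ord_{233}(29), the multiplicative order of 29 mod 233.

58

ord(29) | φ(233) = 233 − 1 = 232 = 2^3 · 29.
Divisors of 232: 1, 2, 4, 8, 29, 58, 116, 232.
Evaluate successive powers at the divisors of 232:
29^1 ≡ 29 (mod 233)
29^2 ≡ 142 (mod 233)
29^4 ≡ 126 (mod 233)
29^8 ≡ 32 (mod 233)
29^29 ≡ 232 (mod 233)
29^58 ≡ 1 (mod 233) ✓
The smallest such exponent is 58, so the order of 29 is 58.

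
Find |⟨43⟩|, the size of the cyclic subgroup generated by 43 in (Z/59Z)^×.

58

ord(43) | φ(59) = 59 − 1 = 58 = 2 · 29.
Divisors of 58: 1, 2, 29, 58.
Check 43^d mod 59 for each divisor in increasing order:
43^1 ≡ 43
43^2 ≡ 20
43^29 ≡ 58
43^58 ≡ 1
Hence ord(43) = 58.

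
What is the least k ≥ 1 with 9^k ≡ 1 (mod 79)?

The order of 9 must divide φ(79) = 79 − 1 = 78 = 2 · 3 · 13.
Divisors of 78: 1, 2, 3, 6, 13, 26, 39, 78.
Check 9^d mod 79 for each divisor in increasing order:
9^1 ≡ 9 (mod 79)
9^2 ≡ 2 (mod 79)
9^3 ≡ 18 (mod 79)
9^6 ≡ 8 (mod 79)
9^13 ≡ 23 (mod 79)
9^26 ≡ 55 (mod 79)
9^39 ≡ 1 (mod 79) ✓
So ord_79(9) = 39.

39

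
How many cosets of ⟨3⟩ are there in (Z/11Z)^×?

2

By Lagrange's theorem, ord_11(3) divides φ(11) = 11 − 1 = 10 = 2 · 5.
Divisors of 10: 1, 2, 5, 10.
Check 3^d mod 11 for each divisor in increasing order:
3^1 ≡ 3 (mod 11)
3^2 ≡ 9 (mod 11)
3^5 ≡ 1 (mod 11) ✓
Thus |⟨3⟩| = ord(3) = 5.
[(Z/11Z)^× : ⟨3⟩] = 10/5 = 2.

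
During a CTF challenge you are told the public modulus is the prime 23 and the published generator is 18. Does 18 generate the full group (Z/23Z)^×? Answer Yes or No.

φ(23) = 23 − 1 = 22 = 2 · 11.
An element g generates (Z/23Z)^× iff g^(22/q) ≢ 1 (mod 23) for each prime q ∈ {2, 11}.
18^11 ≡ 1 (mod 23)  [q = 2: ≡ 1 ✗]
18^2 ≡ 2 (mod 23)  [q = 11: ≢ 1 ✓]
Since 18^11 ≡ 1, the order of 18 divides 11 < 22, so 18 is not a primitive root.

No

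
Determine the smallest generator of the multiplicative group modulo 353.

3

φ(353) = 353 − 1 = 352 = 2^5 · 11.
Test candidates g = 2, 3, … against the prime factors q ∈ {2, 11} of φ(353): g is a generator iff g^(352/q) ≢ 1 for every such q.
g = 2: 2^176 ≡ 1 — hits 1, so not a primitive root.
g = 3: 3^176 ≡ 352; 3^32 ≡ 140 — none is 1, so 3 is a primitive root.
Hence the least primitive root of 353 is 3.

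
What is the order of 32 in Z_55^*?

4

The order of 32 must divide φ(55) = φ(5·11) = (5−1)·(11−1) = 4·10 = 40 = 2^3 · 5.
Divisors of 40: 1, 2, 4, 5, 8, 10, 20, 40.
Evaluate successive powers at the divisors of 40:
32^1 ≡ 32 (mod 55)
32^2 ≡ 34 (mod 55)
32^4 ≡ 1 (mod 55) ✓
The smallest such exponent is 4, so the order of 32 is 4.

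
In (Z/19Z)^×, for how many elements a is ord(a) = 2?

1

φ(19) = 19 − 1 = 18 = 2 · 3^2.
Since (Z/19Z)^× is cyclic of order 18, the number of elements of order d is φ(d) when d | 18 and 0 otherwise.
2 | 18, and φ(2) = 2 − 1 = 1.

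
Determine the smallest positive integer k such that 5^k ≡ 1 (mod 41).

The order of 5 must divide φ(41) = 41 − 1 = 40 = 2^3 · 5.
Divisors of 40: 1, 2, 4, 5, 8, 10, 20, 40.
Evaluate successive powers at the divisors of 40:
5^1 ≡ 5
5^2 ≡ 25
5^4 ≡ 10
5^5 ≡ 9
5^8 ≡ 18
5^10 ≡ 40
5^20 ≡ 1
Therefore the multiplicative order of 5 modulo 41 is 20.

20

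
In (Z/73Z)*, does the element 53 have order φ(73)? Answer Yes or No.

Yes

φ(73) = 73 − 1 = 72 = 2^3 · 3^2.
Test 53^(72/q) mod 73 for each prime factor q of 72:
53^36 ≡ 72 (mod 73)  [q = 2: ≢ 1 ✓]
53^24 ≡ 64 (mod 73)  [q = 3: ≢ 1 ✓]
None equal 1, so ord_73(53) = 72: 53 is a primitive root.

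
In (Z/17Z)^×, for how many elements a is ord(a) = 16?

φ(17) = 17 − 1 = 16 = 2^4.
In a cyclic group of order 16, there are φ(d) elements of order d for each divisor d of 16, and zero for non-divisors.
16 = 2^4 divides 16, and φ(16) = 8.

8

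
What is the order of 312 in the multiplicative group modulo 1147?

Since 312 ∈ (Z/1147Z)^×, its order divides φ(1147) = φ(31·37) = (31−1)·(37−1) = 30·36 = 1080 = 2^3 · 3^3 · 5.
Divisors of 1080: 1, 2, 3, 4, 5, 6, 8, 9, 10, 12, 15, 18, 20, 24, 27, 30, 36, 40, 45, 54, 60, 72, 90, 108, 120, 135, 180, 216, 270, 360, 540, 1080.
Evaluate successive powers at the divisors of 1080:
312^1 ≡ 312
312^2 ≡ 996
312^3 ≡ 1062
312^4 ≡ 1008
312^5 ≡ 218
312^6 ≡ 343
312^8 ≡ 969
312^9 ≡ 667
312^10 ≡ 497
312^12 ≡ 655
312^15 ≡ 528
312^18 ≡ 1000
312^20 ≡ 404
312^24 ≡ 47
312^27 ≡ 593
312^30 ≡ 63
312^36 ≡ 963
312^40 ≡ 342
312^45 ≡ 1
Hence ord(312) = 45.

45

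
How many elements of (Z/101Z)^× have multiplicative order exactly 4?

2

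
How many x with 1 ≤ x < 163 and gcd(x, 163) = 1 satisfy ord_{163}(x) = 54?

18

φ(163) = 163 − 1 = 162 = 2 · 3^4.
(Z/163Z)^× is cyclic (|G| = 162); a cyclic group of order m has exactly φ(d) elements of each order d | m, and none otherwise.
54 = 2 · 3^3 divides 162, and φ(54) = 18.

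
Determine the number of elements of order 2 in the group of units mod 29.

1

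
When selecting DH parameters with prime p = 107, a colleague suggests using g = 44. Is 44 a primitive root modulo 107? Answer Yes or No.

φ(107) = 107 − 1 = 106 = 2 · 53.
Test 44^(106/q) mod 107 for each prime factor q of 106:
44^53 ≡ 1 (mod 107)  [q = 2: ≡ 1 ✗]
44^2 ≡ 10 (mod 107)  [q = 53: ≢ 1 ✓]
44^53 ≡ 1 shows ord(44) | 53, strictly less than φ(107); not a primitive root.

No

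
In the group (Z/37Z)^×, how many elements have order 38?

0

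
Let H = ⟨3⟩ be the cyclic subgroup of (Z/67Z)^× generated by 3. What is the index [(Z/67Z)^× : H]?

Since 3 ∈ (Z/67Z)^×, its order divides φ(67) = 67 − 1 = 66 = 2 · 3 · 11.
Divisors of 66: 1, 2, 3, 6, 11, 22, 33, 66.
Test each divisor d:
3^1 ≡ 3
3^2 ≡ 9
3^3 ≡ 27
3^6 ≡ 59
3^11 ≡ 66
3^22 ≡ 1
Thus |⟨3⟩| = ord(3) = 22.
[(Z/67Z)^× : ⟨3⟩] = 66/22 = 3.

3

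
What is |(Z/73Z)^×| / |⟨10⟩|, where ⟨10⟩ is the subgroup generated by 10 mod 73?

The order of 10 must divide φ(73) = 73 − 1 = 72 = 2^3 · 3^2.
Divisors of 72: 1, 2, 3, 4, 6, 8, 9, 12, 18, 24, 36, 72.
Check 10^d mod 73 for each divisor in increasing order:
10^1 ≡ 10 (mod 73)
10^2 ≡ 27 (mod 73)
10^3 ≡ 51 (mod 73)
10^4 ≡ 72 (mod 73)
10^6 ≡ 46 (mod 73)
10^8 ≡ 1 (mod 73) ✓
The order of 10 is 8, so the subgroup it generates has 8 elements.
The index is φ(73) / ord(10) = 72 / 8 = 9.

9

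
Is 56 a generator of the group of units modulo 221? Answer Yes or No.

221 = 13 · 17 is a product of two distinct odd primes, so (Z/221Z)^× ≅ (Z/13Z)^× × (Z/17Z)^× is not cyclic.
No primitive root modulo 221 exists; in particular 56 is not one.

No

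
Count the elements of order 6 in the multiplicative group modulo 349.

φ(349) = 349 − 1 = 348 = 2^2 · 3 · 29.
Since (Z/349Z)^× is cyclic of order 348, the number of elements of order d is φ(d) when d | 348 and 0 otherwise.
6 = 2 · 3 divides 348, and φ(6) = 2.

2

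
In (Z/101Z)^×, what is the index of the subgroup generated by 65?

By Lagrange's theorem, ord_101(65) divides φ(101) = 101 − 1 = 100 = 2^2 · 5^2.
Divisors of 100: 1, 2, 4, 5, 10, 20, 25, 50, 100.
Evaluate successive powers at the divisors of 100:
65^1 ≡ 65 (mod 101)
65^2 ≡ 84 (mod 101)
65^4 ≡ 87 (mod 101)
65^5 ≡ 100 (mod 101)
65^10 ≡ 1 (mod 101) ✓
The order of 65 is 10, so the subgroup it generates has 10 elements.
[(Z/101Z)^× : ⟨65⟩] = 100/10 = 10.

10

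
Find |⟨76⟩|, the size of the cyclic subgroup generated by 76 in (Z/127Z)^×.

21

ord(76) | φ(127) = 127 − 1 = 126 = 2 · 3^2 · 7.
Divisors of 126: 1, 2, 3, 6, 7, 9, 14, 18, 21, 42, 63, 126.
Test each divisor d:
76^1 ≡ 76
76^2 ≡ 61
76^3 ≡ 64
76^6 ≡ 32
76^7 ≡ 19
76^9 ≡ 16
76^14 ≡ 107
76^18 ≡ 2
76^21 ≡ 1
So ord_127(76) = 21.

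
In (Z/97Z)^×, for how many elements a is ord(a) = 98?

0

φ(97) = 97 − 1 = 96 = 2^5 · 3.
In a cyclic group of order 96, there are φ(d) elements of order d for each divisor d of 96, and zero for non-divisors.
Here 96 is not a multiple of 98, so there are no elements of order 98.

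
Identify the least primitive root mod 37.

φ(37) = 37 − 1 = 36 = 2^2 · 3^2.
g is a primitive root iff g^(36/q) ≢ 1 (mod 37) for each prime q ∈ {2, 3}.
g = 2: 2^18 ≡ 36; 2^12 ≡ 26 — none is 1, so 2 is a primitive root.
Hence the least primitive root of 37 is 2.

2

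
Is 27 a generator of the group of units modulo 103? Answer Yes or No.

No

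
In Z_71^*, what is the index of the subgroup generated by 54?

14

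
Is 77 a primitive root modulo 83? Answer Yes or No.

No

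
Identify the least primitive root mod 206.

5

φ(206) = φ(2)·φ(103) = 1·102 = 102 = 2 · 3 · 17.
Test candidates g = 2, 3, … against the prime factors q ∈ {2, 3, 17} of φ(206): g is a generator iff g^(102/q) ≢ 1 for every such q.
g = 2: gcd(2, 206) = 2 > 1, not a unit — skip.
g = 3: 3^51 ≡ 205; 3^34 ≡ 1 — hits 1, so not a primitive root.
g = 4: gcd(4, 206) = 2 > 1, not a unit — skip.
g = 5: 5^51 ≡ 205; 5^34 ≡ 159; 5^6 ≡ 175 — none is 1, so 5 is a primitive root.
The smallest primitive root modulo 206 is 5.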